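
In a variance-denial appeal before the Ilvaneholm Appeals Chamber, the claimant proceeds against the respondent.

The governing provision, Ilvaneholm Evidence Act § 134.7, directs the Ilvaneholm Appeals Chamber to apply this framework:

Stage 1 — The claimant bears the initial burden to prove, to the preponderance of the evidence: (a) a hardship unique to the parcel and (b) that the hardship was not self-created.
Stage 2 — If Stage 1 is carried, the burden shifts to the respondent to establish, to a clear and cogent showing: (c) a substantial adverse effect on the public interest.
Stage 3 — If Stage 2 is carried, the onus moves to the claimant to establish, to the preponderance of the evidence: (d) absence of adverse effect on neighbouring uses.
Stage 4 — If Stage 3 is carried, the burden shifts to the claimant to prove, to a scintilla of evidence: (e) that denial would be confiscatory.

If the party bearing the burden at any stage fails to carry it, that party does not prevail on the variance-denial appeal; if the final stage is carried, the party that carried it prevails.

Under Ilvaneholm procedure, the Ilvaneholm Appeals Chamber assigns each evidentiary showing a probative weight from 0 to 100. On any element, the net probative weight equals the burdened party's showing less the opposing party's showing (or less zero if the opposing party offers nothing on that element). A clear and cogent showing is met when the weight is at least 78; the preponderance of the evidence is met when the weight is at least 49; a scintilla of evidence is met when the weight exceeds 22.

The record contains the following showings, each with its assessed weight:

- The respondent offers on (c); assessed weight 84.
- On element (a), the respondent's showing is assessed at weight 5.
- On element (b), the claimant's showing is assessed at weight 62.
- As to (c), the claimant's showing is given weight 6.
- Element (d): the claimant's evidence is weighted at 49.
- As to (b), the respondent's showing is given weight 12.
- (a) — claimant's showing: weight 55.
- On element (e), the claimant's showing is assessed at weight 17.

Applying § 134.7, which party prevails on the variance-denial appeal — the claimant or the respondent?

Stage 1 (claimant, the preponderance of the evidence, weight is at least 49): (a) net 55−5=50 ≥ 49 — meets; (b) net 62−12=50 ≥ 49 — meets.
  The claimant carries Stage 1; the respondent now bears the burden.
Stage 2 (respondent, a clear and cogent showing, weight is at least 78): (c) net 84−6=78 ≥ 78 — meets.
  Stage 2 is satisfied; the onus moves to the claimant.
Stage 3 (claimant, the preponderance of the evidence, weight is at least 49): (d) 49 ≥ 49 — meets.
  All elements met. The claimant retains the burden for Stage 4.
Stage 4 (claimant, a scintilla of evidence, weight exceeds 22): (e) 17 ≤ 22 — fails.
  Not every element is met, so the claimant fails to carry Stage 4.
The respondent prevails.

respondent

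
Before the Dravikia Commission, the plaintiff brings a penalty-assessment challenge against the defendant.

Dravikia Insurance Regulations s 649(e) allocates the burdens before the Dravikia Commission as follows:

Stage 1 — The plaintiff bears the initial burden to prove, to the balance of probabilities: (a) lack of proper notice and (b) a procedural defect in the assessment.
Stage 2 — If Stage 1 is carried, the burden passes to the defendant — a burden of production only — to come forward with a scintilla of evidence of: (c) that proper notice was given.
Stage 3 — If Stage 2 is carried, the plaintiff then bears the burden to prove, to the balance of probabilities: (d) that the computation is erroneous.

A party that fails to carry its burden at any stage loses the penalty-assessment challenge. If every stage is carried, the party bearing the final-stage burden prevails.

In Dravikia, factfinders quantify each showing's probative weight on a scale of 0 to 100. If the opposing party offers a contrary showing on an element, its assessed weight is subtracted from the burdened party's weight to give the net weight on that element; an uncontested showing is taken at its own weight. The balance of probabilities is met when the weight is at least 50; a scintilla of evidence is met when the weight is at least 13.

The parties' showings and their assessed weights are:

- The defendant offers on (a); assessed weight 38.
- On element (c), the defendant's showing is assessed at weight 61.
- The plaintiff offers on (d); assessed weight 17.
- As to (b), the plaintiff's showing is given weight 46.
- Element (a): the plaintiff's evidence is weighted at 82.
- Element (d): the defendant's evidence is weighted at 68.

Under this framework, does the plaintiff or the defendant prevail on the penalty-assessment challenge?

defendant

At Stage 1 the plaintiff must meet the balance of probabilities (weight is at least 50): on (a) the weight is 82 less the opposing 38 gives net 44, which does not reach 50, so (a) does not meet the standard; on (b) the weight is 46, which does not reach 50, so (b) does not meet the standard.
  Not every element is met, so the plaintiff fails to carry Stage 1.
The analysis ends at Stage 1; the defendant prevails.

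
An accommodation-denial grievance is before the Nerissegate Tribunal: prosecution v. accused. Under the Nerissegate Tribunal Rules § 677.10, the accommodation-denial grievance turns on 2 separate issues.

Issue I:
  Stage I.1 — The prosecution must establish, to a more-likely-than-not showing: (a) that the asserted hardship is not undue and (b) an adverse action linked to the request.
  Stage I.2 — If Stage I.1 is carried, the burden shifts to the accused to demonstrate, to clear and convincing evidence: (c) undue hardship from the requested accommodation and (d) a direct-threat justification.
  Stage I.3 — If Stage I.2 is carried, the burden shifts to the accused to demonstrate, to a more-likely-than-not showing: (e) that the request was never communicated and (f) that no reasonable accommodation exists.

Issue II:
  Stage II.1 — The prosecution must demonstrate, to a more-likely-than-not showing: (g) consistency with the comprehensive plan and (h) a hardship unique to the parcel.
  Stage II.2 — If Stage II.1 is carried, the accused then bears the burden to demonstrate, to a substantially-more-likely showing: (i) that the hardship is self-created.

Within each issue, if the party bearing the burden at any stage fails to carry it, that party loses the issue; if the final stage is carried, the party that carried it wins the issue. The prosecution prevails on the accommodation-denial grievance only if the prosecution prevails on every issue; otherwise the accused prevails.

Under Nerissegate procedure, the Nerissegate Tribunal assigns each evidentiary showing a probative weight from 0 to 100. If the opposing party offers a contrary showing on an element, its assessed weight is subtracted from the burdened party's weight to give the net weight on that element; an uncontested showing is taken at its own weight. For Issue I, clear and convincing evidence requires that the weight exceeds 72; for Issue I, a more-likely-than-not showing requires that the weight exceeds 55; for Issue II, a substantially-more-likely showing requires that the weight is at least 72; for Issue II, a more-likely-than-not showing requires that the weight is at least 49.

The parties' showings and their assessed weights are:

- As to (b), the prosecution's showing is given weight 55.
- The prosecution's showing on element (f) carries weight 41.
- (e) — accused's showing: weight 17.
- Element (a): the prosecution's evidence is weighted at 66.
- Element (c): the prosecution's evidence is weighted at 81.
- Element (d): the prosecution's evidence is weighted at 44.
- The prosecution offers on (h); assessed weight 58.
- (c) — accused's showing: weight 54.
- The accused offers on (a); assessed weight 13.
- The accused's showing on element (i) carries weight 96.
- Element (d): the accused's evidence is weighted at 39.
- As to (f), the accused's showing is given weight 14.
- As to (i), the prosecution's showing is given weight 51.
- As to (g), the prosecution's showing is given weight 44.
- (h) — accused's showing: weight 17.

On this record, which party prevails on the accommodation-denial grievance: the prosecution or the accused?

accused

— Issue I —
Stage I.1 — burden on prosecution; standard: a more-likely-than-not showing (weight exceeds 55).
    (a): 66 − 13 = 53 ≤ 55 [not met]
    (b): 55 ≤ 55 [not met]
  The prosecution does not carry Stage I.1.
The accused prevails on this issue.
— Issue II —
Stage II.1 (prosecution, a more-likely-than-not showing, weight is at least 49): (g) 44 < 49 — fails; (h) net 58−17=41 < 49 — fails.
  The prosecution does not carry Stage II.1.
The analysis ends at Stage II.1; the accused prevails on this issue.
Per-issue: Issue I → accused; Issue II → accused. The prosecution must prevail on every issue; overall, the accused prevails.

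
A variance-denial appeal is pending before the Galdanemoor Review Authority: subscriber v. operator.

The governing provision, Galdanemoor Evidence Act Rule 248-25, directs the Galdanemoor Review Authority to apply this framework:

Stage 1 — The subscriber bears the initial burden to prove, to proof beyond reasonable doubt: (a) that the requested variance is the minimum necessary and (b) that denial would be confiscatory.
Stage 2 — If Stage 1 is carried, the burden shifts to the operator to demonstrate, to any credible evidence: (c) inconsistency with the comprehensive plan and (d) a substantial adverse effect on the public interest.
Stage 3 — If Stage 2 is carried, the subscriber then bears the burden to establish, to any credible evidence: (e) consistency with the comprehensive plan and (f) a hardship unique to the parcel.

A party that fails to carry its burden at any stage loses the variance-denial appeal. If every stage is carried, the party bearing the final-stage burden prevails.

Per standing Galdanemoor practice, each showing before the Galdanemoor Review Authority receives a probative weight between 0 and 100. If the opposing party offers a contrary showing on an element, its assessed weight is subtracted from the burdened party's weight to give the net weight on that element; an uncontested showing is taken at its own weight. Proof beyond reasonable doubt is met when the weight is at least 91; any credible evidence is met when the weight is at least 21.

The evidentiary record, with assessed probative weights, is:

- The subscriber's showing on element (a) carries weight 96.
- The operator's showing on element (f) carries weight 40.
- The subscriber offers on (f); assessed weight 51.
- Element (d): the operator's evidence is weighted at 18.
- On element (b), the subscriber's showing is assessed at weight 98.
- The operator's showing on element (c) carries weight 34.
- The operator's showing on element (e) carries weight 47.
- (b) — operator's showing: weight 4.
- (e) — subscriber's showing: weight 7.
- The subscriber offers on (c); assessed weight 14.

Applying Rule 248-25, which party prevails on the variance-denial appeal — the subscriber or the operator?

At Stage 1 the subscriber must meet proof beyond reasonable doubt (weight is at least 91): on (a) the weight is 96, ≥ 91, so (a) meets the standard; on (b) the weight is 98 less the opposing 4 gives net 94, ≥ 91, so (b) meets the standard.
  The subscriber carries Stage 1; the operator now bears the burden.
At Stage 2 the operator must meet any credible evidence (weight is at least 21): on (c) the weight is 34 less the opposing 14 gives net 20, < 21, so (c) does not meet the standard; on (d) the weight is 18, < 21, so (d) does not meet the standard.
  The operator does not carry Stage 2.
So the subscriber prevails.

subscriber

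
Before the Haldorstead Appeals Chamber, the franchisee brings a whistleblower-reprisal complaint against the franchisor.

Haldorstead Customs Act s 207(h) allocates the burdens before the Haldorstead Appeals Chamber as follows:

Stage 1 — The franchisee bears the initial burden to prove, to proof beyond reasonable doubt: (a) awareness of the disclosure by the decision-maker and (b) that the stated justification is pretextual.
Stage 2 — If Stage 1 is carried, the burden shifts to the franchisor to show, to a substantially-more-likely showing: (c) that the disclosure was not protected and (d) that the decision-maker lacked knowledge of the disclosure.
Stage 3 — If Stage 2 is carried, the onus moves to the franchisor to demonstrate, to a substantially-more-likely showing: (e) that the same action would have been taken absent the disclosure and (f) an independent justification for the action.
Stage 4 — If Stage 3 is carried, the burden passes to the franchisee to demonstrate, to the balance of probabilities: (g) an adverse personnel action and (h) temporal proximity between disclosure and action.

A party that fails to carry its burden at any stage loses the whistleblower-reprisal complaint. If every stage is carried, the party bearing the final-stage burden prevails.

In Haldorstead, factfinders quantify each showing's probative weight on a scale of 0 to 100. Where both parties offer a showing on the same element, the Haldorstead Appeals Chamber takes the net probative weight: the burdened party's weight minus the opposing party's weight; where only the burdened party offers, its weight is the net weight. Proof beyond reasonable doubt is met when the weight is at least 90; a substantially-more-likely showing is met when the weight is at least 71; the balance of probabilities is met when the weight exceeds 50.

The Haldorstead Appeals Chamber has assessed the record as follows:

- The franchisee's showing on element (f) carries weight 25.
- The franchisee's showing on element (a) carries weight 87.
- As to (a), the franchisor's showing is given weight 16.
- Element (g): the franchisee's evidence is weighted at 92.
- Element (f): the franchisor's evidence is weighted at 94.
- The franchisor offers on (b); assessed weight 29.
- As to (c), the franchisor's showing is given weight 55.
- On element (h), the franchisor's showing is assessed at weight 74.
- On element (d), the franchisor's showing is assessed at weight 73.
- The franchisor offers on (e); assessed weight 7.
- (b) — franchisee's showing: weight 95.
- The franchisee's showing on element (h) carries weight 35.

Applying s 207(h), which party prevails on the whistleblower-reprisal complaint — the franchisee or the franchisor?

franchisor

Stage 1 (franchisee, proof beyond reasonable doubt, weight is at least 90): (a) net 87−16=71 < 90 — fails; (b) net 95−29=66 < 90 — fails.
  Not every element is met, so the franchisee fails to carry Stage 1.
The franchisor prevails.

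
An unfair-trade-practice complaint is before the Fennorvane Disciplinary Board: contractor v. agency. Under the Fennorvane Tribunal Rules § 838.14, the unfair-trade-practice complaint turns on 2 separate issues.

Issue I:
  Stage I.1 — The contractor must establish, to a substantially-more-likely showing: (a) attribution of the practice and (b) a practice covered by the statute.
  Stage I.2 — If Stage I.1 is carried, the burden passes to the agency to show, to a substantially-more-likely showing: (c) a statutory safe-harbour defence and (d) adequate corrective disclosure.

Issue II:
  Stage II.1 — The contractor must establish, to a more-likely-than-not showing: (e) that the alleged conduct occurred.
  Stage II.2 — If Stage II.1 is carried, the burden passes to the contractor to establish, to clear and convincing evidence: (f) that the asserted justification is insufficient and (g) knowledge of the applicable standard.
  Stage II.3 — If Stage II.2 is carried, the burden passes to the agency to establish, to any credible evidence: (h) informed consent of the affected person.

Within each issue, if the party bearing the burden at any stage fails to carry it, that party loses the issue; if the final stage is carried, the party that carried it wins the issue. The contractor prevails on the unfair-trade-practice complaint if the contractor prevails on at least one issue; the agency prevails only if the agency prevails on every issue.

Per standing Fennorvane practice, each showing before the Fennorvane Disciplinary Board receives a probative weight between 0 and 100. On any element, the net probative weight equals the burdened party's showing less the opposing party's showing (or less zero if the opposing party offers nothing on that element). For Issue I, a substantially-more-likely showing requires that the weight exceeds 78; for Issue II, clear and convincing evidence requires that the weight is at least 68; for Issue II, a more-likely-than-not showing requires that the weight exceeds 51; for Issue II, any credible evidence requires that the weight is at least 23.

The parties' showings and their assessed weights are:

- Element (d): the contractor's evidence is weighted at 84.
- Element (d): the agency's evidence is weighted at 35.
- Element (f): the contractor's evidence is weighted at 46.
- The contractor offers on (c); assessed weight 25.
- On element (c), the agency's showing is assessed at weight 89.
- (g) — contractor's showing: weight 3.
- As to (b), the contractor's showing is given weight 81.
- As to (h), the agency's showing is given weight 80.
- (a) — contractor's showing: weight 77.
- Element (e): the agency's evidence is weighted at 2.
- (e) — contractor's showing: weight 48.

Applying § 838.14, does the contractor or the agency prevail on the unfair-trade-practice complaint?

agency

— Issue I —
Stage I.1 (contractor, a substantially-more-likely showing, weight exceeds 78): (a) 77 ≤ 78 — fails; (b) 81 > 78 — meets.
  Stage I.1 not carried; the contractor fails its burden.
The agency prevails on this issue.
— Issue II —
Stage II.1 (contractor, a more-likely-than-not showing, weight exceeds 51): (e) net 48−2=46 ≤ 51 — fails.
  Not every element is met, so the contractor fails to carry Stage II.1.
The analysis ends at Stage II.1; the agency prevails on this issue.
Per-issue: Issue I → agency; Issue II → agency. The contractor must prevail on at least one issue; overall, the agency prevails.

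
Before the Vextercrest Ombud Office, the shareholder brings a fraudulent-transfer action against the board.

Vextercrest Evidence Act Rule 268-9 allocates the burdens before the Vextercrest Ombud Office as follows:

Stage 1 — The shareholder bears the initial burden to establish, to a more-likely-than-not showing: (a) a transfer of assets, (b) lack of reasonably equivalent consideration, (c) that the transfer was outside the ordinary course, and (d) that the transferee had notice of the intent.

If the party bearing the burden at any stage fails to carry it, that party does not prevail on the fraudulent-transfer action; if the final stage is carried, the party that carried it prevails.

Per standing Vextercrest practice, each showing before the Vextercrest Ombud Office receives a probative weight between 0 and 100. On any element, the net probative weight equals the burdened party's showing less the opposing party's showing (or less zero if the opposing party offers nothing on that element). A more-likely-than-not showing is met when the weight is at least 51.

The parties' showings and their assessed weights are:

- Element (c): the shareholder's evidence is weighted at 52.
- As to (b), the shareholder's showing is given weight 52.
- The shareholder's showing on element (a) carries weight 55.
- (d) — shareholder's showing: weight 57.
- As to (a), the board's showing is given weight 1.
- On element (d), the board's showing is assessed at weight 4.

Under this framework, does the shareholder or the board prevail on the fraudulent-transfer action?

shareholder

At Stage 1 the shareholder must meet a more-likely-than-not showing (weight is at least 51): on (a) the weight is 55 less the opposing 1 gives net 54, ≥ 51, so (a) meets the standard; on (b) the weight is 52, which does reach 51, so (b) meets the standard; on (c) the weight is 52, ≥ 51, so (c) meets the standard; on (d) the weight is 57 less the opposing 4 gives net 53, which does reach 51, so (d) meets the standard.
  All elements met at the final stage.
Every stage carried; the shareholder prevails.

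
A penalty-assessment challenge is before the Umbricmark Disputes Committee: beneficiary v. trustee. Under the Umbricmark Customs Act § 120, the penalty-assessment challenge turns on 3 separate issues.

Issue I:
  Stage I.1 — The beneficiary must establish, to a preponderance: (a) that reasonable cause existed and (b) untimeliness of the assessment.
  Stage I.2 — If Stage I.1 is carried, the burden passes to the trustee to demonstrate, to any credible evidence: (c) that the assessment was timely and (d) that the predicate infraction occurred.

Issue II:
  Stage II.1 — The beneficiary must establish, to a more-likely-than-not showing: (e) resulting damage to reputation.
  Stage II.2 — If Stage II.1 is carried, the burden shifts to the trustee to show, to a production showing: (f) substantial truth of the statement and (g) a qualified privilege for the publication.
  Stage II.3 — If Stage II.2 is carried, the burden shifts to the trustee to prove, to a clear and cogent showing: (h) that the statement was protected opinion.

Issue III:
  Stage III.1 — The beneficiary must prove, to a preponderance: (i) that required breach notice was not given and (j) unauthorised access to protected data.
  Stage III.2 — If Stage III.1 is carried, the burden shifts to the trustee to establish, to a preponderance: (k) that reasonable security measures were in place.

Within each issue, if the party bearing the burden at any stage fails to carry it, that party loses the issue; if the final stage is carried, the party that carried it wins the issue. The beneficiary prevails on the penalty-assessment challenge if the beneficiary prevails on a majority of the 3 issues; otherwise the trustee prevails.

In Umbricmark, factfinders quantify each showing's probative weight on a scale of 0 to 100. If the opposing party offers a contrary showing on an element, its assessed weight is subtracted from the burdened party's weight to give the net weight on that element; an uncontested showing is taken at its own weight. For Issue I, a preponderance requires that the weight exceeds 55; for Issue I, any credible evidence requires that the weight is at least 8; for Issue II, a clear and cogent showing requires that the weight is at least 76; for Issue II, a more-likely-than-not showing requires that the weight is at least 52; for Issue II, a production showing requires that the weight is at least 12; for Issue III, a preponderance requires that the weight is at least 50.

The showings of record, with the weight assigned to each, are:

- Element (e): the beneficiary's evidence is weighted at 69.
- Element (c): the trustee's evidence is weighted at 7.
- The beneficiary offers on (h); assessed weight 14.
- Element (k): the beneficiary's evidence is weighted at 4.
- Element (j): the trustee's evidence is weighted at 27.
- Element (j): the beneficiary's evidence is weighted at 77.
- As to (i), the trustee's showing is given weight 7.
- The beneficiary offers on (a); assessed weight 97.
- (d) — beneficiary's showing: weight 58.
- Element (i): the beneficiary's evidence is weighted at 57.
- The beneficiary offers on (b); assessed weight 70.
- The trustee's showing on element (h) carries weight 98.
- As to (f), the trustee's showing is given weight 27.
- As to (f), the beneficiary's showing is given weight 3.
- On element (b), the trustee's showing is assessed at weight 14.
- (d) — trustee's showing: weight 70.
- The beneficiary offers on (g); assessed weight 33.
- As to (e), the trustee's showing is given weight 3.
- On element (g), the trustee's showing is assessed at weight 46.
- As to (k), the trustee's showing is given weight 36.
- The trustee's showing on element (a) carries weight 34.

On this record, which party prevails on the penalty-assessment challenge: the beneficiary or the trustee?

beneficiary

— Issue I —
At Stage I.1 the beneficiary must meet a preponderance (weight exceeds 55): on (a) the weight is 97 less the opposing 34 gives net 63, > 55, so (a) meets the standard; on (b) the weight is 70 less the opposing 14 gives net 56, > 55, so (b) meets the standard.
  Stage I.1 is satisfied; the onus moves to the trustee.
At Stage I.2 the trustee must meet any credible evidence (weight is at least 8): on (c) the weight is 7, which does not reach 8, so (c) does not meet the standard; on (d) the weight is 70 less the opposing 58 gives net 12, ≥ 8, so (d) meets the standard.
  Stage I.2 not carried; the trustee fails its burden.
The beneficiary prevails on this issue.
— Issue II —
Stage II.1 — burden on beneficiary; standard: a more-likely-than-not showing (weight is at least 52).
    (e): 69 − 3 = 66 ≥ 52 [met]
  The beneficiary carries Stage II.1; the trustee now bears the burden.
Stage II.2 — burden on trustee; standard: a production showing (weight is at least 12).
    (f): 27 − 3 = 24 ≥ 12 [met]
    (g): 46 − 33 = 13 ≥ 12 [met]
  Stage II.2 carried; the burden remains with the trustee.
Stage II.3 — burden on trustee; standard: a clear and cogent showing (weight is at least 76).
    (h): 98 − 14 = 84 ≥ 76 [met]
  All elements met at the final stage.
With every stage satisfied, the trustee prevails on this issue.
— Issue III —
Stage III.1 (beneficiary, a preponderance, weight is at least 50): (i) net 57−7=50 ≥ 50 — meets; (j) net 77−27=50 ≥ 50 — meets.
  Stage III.1 carried; the burden shifts to the trustee.
Stage III.2 (trustee, a preponderance, weight is at least 50): (k) net 36−4=32 < 50 — fails.
  Stage III.2 not carried; the trustee fails its burden.
So the beneficiary prevails on this issue.
Per-issue: Issue I → beneficiary; Issue II → trustee; Issue III → beneficiary. The beneficiary must prevail on a majority of issues; overall, the beneficiary prevails.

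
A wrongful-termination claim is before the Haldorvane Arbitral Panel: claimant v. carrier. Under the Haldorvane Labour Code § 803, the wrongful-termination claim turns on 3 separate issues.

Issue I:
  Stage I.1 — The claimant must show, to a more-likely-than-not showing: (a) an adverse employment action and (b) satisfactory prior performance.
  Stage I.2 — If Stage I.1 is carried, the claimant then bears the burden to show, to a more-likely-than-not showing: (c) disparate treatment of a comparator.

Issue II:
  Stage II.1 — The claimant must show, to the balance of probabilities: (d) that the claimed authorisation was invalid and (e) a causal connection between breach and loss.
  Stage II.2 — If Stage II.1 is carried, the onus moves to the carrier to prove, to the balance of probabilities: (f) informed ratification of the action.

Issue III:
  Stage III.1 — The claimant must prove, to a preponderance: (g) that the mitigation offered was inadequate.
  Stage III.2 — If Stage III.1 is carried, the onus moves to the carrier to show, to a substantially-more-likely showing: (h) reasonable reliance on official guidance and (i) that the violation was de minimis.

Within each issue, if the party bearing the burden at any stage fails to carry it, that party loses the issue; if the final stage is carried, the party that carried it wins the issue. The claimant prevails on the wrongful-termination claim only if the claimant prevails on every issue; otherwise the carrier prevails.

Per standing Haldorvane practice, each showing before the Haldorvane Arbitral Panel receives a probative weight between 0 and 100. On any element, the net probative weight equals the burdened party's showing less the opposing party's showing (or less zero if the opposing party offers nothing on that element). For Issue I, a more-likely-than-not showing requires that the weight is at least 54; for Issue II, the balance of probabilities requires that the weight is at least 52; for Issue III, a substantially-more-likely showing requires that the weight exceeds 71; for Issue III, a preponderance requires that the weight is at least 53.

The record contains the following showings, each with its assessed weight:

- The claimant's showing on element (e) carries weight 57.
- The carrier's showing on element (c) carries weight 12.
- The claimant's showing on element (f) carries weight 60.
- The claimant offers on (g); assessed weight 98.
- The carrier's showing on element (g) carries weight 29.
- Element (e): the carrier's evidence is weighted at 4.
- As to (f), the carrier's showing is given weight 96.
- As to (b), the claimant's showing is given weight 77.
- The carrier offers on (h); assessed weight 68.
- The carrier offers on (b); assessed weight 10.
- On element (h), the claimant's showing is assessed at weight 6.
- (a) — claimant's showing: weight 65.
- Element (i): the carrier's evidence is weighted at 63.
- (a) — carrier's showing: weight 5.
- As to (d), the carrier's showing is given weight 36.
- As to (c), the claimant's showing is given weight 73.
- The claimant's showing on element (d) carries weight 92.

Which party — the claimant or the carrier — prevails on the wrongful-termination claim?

— Issue I —
Stage I.1 (claimant, a more-likely-than-not showing, weight is at least 54): (a) net 65−5=60 ≥ 54 — meets; (b) net 77−10=67 ≥ 54 — meets.
  All elements met. The claimant retains the burden for Stage I.2.
Stage I.2 (claimant, a more-likely-than-not showing, weight is at least 54): (c) net 73−12=61 ≥ 54 — meets.
  The claimant carries the last stage.
Every stage carried; the claimant prevails on this issue.
— Issue II —
At Stage II.1 the claimant must meet the balance of probabilities (weight is at least 52): on (d) the weight is 92 less the opposing 36 gives net 56, ≥ 52, so (d) meets the standard; on (e) the weight is 57 less the opposing 4 gives net 53, ≥ 52, so (e) meets the standard.
  Stage II.1 is satisfied; the onus moves to the carrier.
At Stage II.2 the carrier must meet the balance of probabilities (weight is at least 52): on (f) the weight is 96 less the opposing 60 gives net 36, which does not reach 52, so (f) does not meet the standard.
  Not every element is met, so the carrier fails to carry Stage II.2.
So the claimant prevails on this issue.
— Issue III —
Stage III.1 — burden on claimant; standard: a preponderance (weight is at least 53).
    (g): 98 − 29 = 69 ≥ 53 [met]
  Stage III.1 is satisfied; the onus moves to the carrier.
Stage III.2 — burden on carrier; standard: a substantially-more-likely showing (weight exceeds 71).
    (h): 68 − 6 = 62 ≤ 71 [not met]
    (i): 63 ≤ 71 [not met]
  Not every element is met, so the carrier fails to carry Stage III.2.
So the claimant prevails on this issue.
Per-issue: Issue I → claimant; Issue II → claimant; Issue III → claimant. The claimant must prevail on every issue; overall, the claimant prevails.

claimant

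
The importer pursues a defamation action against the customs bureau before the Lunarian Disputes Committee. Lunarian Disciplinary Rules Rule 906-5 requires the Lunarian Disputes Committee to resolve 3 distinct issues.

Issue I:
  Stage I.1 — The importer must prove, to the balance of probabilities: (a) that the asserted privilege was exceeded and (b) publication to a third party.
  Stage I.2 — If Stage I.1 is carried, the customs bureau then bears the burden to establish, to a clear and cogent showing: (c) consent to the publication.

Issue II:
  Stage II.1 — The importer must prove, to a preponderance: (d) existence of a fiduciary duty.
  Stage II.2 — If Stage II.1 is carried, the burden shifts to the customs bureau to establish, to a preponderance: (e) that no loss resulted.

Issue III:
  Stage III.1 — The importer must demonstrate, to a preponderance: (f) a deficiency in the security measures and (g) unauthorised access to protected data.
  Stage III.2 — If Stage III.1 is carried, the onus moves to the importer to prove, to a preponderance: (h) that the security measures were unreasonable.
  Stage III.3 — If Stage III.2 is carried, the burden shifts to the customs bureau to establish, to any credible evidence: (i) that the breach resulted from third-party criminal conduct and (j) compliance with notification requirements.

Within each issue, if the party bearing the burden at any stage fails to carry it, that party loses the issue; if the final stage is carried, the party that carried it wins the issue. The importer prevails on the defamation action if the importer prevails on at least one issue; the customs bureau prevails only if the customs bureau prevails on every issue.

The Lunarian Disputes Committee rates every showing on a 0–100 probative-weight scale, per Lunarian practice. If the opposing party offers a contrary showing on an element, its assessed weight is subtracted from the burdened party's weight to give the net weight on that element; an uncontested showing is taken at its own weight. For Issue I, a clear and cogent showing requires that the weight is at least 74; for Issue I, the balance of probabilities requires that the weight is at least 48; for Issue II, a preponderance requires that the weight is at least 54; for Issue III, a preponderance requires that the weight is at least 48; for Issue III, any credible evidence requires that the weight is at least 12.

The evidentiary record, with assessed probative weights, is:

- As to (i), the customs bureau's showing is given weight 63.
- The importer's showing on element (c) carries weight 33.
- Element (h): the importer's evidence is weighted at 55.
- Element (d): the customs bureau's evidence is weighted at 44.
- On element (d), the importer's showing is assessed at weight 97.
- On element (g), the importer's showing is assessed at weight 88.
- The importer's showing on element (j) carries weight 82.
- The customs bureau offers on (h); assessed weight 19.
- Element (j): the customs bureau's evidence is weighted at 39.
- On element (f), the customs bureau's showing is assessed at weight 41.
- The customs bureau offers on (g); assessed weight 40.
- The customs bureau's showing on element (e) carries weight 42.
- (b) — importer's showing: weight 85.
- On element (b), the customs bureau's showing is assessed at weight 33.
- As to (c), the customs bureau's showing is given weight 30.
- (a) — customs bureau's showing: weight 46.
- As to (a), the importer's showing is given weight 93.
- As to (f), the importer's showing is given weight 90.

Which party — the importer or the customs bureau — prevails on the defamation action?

customs bureau

— Issue I —
Stage I.1 (importer, the balance of probabilities, weight is at least 48): (a) net 93−46=47 < 48 — fails; (b) net 85−33=52 ≥ 48 — meets.
  Not every element is met, so the importer fails to carry Stage I.1.
The customs bureau prevails on this issue.
— Issue II —
Stage II.1 — burden on importer; standard: a preponderance (weight is at least 54).
    (d): 97 − 44 = 53 < 54 [not met]
  Not every element is met, so the importer fails to carry Stage II.1.
The analysis ends at Stage II.1; the customs bureau prevails on this issue.
— Issue III —
Stage III.1 — burden on importer; standard: a preponderance (weight is at least 48).
    (f): 90 − 41 = 49 ≥ 48 [met]
    (g): 88 − 40 = 48 ≥ 48 [met]
  All elements met. The importer retains the burden for Stage III.2.
Stage III.2 — burden on importer; standard: a preponderance (weight is at least 48).
    (h): 55 − 19 = 36 < 48 [not met]
  The importer does not carry Stage III.2.
So the customs bureau prevails on this issue.
Per-issue: Issue I → customs bureau; Issue II → customs bureau; Issue III → customs bureau. The importer must prevail on at least one issue; overall, the customs bureau prevails.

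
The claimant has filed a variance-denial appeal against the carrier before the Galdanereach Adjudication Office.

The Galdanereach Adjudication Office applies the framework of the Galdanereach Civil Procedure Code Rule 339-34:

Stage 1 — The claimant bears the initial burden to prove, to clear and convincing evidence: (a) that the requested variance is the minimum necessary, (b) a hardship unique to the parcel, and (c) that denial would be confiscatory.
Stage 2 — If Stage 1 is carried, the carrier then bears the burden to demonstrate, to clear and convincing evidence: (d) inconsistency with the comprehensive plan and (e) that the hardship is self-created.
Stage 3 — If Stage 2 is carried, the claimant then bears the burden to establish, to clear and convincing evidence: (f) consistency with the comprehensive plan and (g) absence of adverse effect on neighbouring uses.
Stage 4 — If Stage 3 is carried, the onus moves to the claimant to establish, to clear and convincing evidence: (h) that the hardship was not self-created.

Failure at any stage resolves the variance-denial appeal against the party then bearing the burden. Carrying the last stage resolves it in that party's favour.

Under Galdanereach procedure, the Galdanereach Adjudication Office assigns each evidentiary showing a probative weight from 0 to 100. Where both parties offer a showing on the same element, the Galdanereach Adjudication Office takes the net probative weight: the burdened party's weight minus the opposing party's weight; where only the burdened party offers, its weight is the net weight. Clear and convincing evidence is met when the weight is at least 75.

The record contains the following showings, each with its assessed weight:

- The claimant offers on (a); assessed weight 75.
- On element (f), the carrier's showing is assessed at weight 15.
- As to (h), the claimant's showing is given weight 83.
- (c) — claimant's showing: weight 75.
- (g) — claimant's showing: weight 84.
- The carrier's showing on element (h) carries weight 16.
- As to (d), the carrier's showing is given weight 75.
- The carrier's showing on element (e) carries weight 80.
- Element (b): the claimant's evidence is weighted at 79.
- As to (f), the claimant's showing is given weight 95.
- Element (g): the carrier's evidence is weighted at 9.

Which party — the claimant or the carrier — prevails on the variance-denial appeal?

Stage 1 — burden on claimant; standard: clear and convincing evidence (weight is at least 75).
    (a): 75 ≥ 75 [met]
    (b): 79 ≥ 75 [met]
    (c): 75 ≥ 75 [met]
  The claimant carries Stage 1; the carrier now bears the burden.
Stage 2 — burden on carrier; standard: clear and convincing evidence (weight is at least 75).
    (d): 75 ≥ 75 [met]
    (e): 80 ≥ 75 [met]
  Stage 2 carried; the burden shifts to the claimant.
Stage 3 — burden on claimant; standard: clear and convincing evidence (weight is at least 75).
    (f): 95 − 15 = 80 ≥ 75 [met]
    (g): 84 − 9 = 75 ≥ 75 [met]
  All elements met. The claimant retains the burden for Stage 4.
Stage 4 — burden on claimant; standard: clear and convincing evidence (weight is at least 75).
    (h): 83 − 16 = 67 < 75 [not met]
  The claimant does not carry Stage 4.
The carrier prevails.

carrier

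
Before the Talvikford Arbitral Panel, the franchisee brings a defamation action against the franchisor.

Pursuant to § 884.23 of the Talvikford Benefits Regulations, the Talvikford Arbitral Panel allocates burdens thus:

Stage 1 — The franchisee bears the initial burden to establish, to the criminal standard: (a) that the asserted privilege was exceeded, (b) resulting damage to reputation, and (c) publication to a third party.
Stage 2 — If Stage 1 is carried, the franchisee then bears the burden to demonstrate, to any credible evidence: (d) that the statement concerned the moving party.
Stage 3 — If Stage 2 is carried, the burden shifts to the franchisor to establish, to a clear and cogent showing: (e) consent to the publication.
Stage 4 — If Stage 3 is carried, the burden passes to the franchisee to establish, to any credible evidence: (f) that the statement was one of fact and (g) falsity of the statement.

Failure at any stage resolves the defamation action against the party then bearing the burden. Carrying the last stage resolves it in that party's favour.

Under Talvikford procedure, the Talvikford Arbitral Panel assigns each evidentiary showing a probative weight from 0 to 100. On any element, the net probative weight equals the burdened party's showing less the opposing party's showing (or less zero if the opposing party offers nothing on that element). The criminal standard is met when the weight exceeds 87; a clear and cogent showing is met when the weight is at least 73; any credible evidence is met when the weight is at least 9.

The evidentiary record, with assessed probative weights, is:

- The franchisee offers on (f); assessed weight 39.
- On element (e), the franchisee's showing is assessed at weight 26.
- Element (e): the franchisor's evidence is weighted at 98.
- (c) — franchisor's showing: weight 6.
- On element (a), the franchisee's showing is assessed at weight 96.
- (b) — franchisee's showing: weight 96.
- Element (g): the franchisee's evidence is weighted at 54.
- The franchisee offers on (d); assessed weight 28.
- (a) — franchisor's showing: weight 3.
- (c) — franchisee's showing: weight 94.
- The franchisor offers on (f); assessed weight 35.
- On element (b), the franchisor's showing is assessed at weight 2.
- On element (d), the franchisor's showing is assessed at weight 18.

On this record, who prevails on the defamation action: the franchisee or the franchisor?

At Stage 1 the franchisee must meet the criminal standard (weight exceeds 87): on (a) the weight is 96 less the opposing 3 gives net 93, > 87, so (a) meets the standard; on (b) the weight is 96 less the opposing 2 gives net 94, which does exceed 87, so (b) meets the standard; on (c) the weight is 94 less the opposing 6 gives net 88, which does exceed 87, so (c) meets the standard.
  Stage 1 is satisfied; the franchisee continues to bear the burden.
At Stage 2 the franchisee must meet any credible evidence (weight is at least 9): on (d) the weight is 28 less the opposing 18 gives net 10, which does reach 9, so (d) meets the standard.
  All elements met. The burden passes to the franchisor.
At Stage 3 the franchisor must meet a clear and cogent showing (weight is at least 73): on (e) the weight is 98 less the opposing 26 gives net 72, < 73, so (e) does not meet the standard.
  The franchisor does not carry Stage 3.
The analysis ends at Stage 3; the franchisee prevails.

franchisee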